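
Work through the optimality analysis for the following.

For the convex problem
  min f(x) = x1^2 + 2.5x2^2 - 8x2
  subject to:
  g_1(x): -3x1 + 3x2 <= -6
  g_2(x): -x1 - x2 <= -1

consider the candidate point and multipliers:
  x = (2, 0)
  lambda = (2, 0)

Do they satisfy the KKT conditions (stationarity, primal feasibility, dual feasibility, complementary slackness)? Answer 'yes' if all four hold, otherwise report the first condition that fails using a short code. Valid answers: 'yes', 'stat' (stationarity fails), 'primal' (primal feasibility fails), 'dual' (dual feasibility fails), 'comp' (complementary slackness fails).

Gradient of f: grad f(x) = Q x + c = (4, -8)
Constraint values g_i(x) = a_i^T x - b_i:
  g_1((2, 0)) = 0
  g_2((2, 0)) = -1
Stationarity residual: grad f(x) + sum_i lambda_i a_i = (-2, -2)
  -> stationarity FAILS
Primal feasibility (all g_i <= 0): OK
Dual feasibility (all lambda_i >= 0): OK
Complementary slackness (lambda_i * g_i(x) = 0 for all i): OK

Verdict: the first failing condition is stationarity -> stat.

stat


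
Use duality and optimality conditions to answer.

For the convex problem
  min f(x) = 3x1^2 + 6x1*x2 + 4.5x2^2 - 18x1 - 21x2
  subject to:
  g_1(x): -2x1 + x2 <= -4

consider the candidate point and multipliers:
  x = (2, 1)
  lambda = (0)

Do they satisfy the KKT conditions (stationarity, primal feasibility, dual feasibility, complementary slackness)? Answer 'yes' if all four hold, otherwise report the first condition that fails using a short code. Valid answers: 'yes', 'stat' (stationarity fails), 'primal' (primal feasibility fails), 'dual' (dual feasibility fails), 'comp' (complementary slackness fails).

Gradient of f: grad f(x) = Q x + c = (0, 0)
Constraint values g_i(x) = a_i^T x - b_i:
  g_1((2, 1)) = 1
Stationarity residual: grad f(x) + sum_i lambda_i a_i = (0, 0)
  -> stationarity OK
Primal feasibility (all g_i <= 0): FAILS
Dual feasibility (all lambda_i >= 0): OK
Complementary slackness (lambda_i * g_i(x) = 0 for all i): OK

Verdict: the first failing condition is primal_feasibility -> primal.

primal


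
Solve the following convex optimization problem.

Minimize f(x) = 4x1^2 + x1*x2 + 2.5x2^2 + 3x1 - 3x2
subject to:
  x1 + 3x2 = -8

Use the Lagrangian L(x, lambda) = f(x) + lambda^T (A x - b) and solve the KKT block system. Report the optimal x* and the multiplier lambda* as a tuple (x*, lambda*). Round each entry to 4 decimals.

Form the Lagrangian:
  L(x, lambda) = (1/2) x^T Q x + c^T x + lambda^T (A x - b)
Stationarity (grad_x L = 0): Q x + c + A^T lambda = 0.
Primal feasibility: A x = b.

This gives the KKT block system:
  [ Q   A^T ] [ x     ]   [-c ]
  [ A    0  ] [ lambda ] = [ b ]

Solving the linear system:
  x*      = (-0.7324, -2.4225)
  lambda* = (5.2817)
  f(x*)   = 23.662

x* = (-0.7324, -2.4225), lambda* = (5.2817)


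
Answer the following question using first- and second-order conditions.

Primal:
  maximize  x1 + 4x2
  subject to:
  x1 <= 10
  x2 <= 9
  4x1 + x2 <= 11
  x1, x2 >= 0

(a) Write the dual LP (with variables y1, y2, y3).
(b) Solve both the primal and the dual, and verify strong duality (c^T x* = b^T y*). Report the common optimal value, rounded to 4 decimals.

The standard primal-dual pair for 'max c^T x s.t. A x <= b, x >= 0' is:
  Dual:  min b^T y  s.t.  A^T y >= c,  y >= 0.

So the dual LP is:
  minimize  10y1 + 9y2 + 11y3
  subject to:
    y1 + 4y3 >= 1
    y2 + y3 >= 4
    y1, y2, y3 >= 0

Solving the primal: x* = (0.5, 9).
  primal value c^T x* = 36.5.
Solving the dual: y* = (0, 3.75, 0.25).
  dual value b^T y* = 36.5.
Strong duality: c^T x* = b^T y*. Confirmed.

36.5


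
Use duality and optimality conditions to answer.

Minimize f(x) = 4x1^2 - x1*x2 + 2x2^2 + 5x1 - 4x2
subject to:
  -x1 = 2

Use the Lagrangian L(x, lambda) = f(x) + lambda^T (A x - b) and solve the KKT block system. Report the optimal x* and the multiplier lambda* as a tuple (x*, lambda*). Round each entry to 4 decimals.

Form the Lagrangian:
  L(x, lambda) = (1/2) x^T Q x + c^T x + lambda^T (A x - b)
Stationarity (grad_x L = 0): Q x + c + A^T lambda = 0.
Primal feasibility: A x = b.

This gives the KKT block system:
  [ Q   A^T ] [ x     ]   [-c ]
  [ A    0  ] [ lambda ] = [ b ]

Solving the linear system:
  x*      = (-2, 0.5)
  lambda* = (-11.5)
  f(x*)   = 5.5

x* = (-2, 0.5), lambda* = (-11.5)


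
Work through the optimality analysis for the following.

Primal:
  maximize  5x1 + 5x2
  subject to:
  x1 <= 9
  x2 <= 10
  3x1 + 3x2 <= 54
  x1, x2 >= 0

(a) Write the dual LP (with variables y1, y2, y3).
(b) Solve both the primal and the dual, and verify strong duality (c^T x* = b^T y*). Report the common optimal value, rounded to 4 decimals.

The standard primal-dual pair for 'max c^T x s.t. A x <= b, x >= 0' is:
  Dual:  min b^T y  s.t.  A^T y >= c,  y >= 0.

So the dual LP is:
  minimize  9y1 + 10y2 + 54y3
  subject to:
    y1 + 3y3 >= 5
    y2 + 3y3 >= 5
    y1, y2, y3 >= 0

Solving the primal: x* = (8, 10).
  primal value c^T x* = 90.
Solving the dual: y* = (0, 0, 1.6667).
  dual value b^T y* = 90.
Strong duality: c^T x* = b^T y*. Confirmed.

90


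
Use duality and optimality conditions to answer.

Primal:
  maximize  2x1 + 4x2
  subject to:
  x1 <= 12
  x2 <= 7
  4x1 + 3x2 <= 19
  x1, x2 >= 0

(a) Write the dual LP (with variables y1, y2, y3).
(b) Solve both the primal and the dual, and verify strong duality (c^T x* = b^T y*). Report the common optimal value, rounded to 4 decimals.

The standard primal-dual pair for 'max c^T x s.t. A x <= b, x >= 0' is:
  Dual:  min b^T y  s.t.  A^T y >= c,  y >= 0.

So the dual LP is:
  minimize  12y1 + 7y2 + 19y3
  subject to:
    y1 + 4y3 >= 2
    y2 + 3y3 >= 4
    y1, y2, y3 >= 0

Solving the primal: x* = (0, 6.3333).
  primal value c^T x* = 25.3333.
Solving the dual: y* = (0, 0, 1.3333).
  dual value b^T y* = 25.3333.
Strong duality: c^T x* = b^T y*. Confirmed.

25.3333


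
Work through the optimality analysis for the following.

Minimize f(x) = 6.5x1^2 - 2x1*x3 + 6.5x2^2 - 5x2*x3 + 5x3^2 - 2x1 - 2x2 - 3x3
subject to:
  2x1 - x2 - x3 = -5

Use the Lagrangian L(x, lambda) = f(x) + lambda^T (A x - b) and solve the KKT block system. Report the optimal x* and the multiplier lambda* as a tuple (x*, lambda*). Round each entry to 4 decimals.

Form the Lagrangian:
  L(x, lambda) = (1/2) x^T Q x + c^T x + lambda^T (A x - b)
Stationarity (grad_x L = 0): Q x + c + A^T lambda = 0.
Primal feasibility: A x = b.

This gives the KKT block system:
  [ Q   A^T ] [ x     ]   [-c ]
  [ A    0  ] [ lambda ] = [ b ]

Solving the linear system:
  x*      = (-0.9044, 1.475, 1.7161)
  lambda* = (8.5949)
  f(x*)   = 18.3424

x* = (-0.9044, 1.475, 1.7161), lambda* = (8.5949)


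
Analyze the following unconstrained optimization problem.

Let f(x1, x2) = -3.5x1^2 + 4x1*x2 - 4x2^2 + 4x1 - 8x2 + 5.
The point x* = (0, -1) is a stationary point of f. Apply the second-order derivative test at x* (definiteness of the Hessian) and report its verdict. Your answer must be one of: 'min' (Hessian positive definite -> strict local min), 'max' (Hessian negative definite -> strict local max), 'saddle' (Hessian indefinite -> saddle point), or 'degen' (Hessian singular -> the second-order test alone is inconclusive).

Compute the Hessian H = grad^2 f:
  H = [[-7, 4], [4, -8]]
Verify stationarity: grad f(x*) = H x* + g = (0, 0).
Eigenvalues of H: -11.5311, -3.4689.
Both eigenvalues < 0, so H is negative definite -> x* is a strict local max.

max


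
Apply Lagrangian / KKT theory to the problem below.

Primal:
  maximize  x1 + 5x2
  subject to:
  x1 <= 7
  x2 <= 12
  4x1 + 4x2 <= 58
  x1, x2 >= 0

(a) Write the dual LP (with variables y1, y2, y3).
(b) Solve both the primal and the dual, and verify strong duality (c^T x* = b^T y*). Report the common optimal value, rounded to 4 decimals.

The standard primal-dual pair for 'max c^T x s.t. A x <= b, x >= 0' is:
  Dual:  min b^T y  s.t.  A^T y >= c,  y >= 0.

So the dual LP is:
  minimize  7y1 + 12y2 + 58y3
  subject to:
    y1 + 4y3 >= 1
    y2 + 4y3 >= 5
    y1, y2, y3 >= 0

Solving the primal: x* = (2.5, 12).
  primal value c^T x* = 62.5.
Solving the dual: y* = (0, 4, 0.25).
  dual value b^T y* = 62.5.
Strong duality: c^T x* = b^T y*. Confirmed.

62.5


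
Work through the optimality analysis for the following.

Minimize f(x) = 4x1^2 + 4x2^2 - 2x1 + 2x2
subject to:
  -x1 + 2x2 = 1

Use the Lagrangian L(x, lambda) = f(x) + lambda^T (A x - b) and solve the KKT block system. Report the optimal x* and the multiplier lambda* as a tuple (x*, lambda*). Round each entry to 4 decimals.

Form the Lagrangian:
  L(x, lambda) = (1/2) x^T Q x + c^T x + lambda^T (A x - b)
Stationarity (grad_x L = 0): Q x + c + A^T lambda = 0.
Primal feasibility: A x = b.

This gives the KKT block system:
  [ Q   A^T ] [ x     ]   [-c ]
  [ A    0  ] [ lambda ] = [ b ]

Solving the linear system:
  x*      = (-0.1, 0.45)
  lambda* = (-2.8)
  f(x*)   = 1.95

x* = (-0.1, 0.45), lambda* = (-2.8)


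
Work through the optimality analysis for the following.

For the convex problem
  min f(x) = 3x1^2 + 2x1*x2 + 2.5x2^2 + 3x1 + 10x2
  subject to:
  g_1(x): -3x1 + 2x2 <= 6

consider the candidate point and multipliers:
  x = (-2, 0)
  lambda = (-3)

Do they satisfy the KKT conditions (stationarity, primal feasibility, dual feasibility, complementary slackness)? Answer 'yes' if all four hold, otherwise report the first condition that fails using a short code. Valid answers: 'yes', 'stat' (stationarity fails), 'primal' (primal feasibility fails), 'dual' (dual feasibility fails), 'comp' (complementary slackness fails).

Gradient of f: grad f(x) = Q x + c = (-9, 6)
Constraint values g_i(x) = a_i^T x - b_i:
  g_1((-2, 0)) = 0
Stationarity residual: grad f(x) + sum_i lambda_i a_i = (0, 0)
  -> stationarity OK
Primal feasibility (all g_i <= 0): OK
Dual feasibility (all lambda_i >= 0): FAILS
Complementary slackness (lambda_i * g_i(x) = 0 for all i): OK

Verdict: the first failing condition is dual_feasibility -> dual.

dual


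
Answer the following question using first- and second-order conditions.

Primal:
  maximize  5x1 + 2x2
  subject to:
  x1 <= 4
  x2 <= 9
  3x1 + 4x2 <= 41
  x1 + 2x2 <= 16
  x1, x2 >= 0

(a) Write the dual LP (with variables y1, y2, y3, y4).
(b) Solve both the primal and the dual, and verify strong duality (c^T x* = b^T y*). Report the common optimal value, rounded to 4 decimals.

The standard primal-dual pair for 'max c^T x s.t. A x <= b, x >= 0' is:
  Dual:  min b^T y  s.t.  A^T y >= c,  y >= 0.

So the dual LP is:
  minimize  4y1 + 9y2 + 41y3 + 16y4
  subject to:
    y1 + 3y3 + y4 >= 5
    y2 + 4y3 + 2y4 >= 2
    y1, y2, y3, y4 >= 0

Solving the primal: x* = (4, 6).
  primal value c^T x* = 32.
Solving the dual: y* = (4, 0, 0, 1).
  dual value b^T y* = 32.
Strong duality: c^T x* = b^T y*. Confirmed.

32


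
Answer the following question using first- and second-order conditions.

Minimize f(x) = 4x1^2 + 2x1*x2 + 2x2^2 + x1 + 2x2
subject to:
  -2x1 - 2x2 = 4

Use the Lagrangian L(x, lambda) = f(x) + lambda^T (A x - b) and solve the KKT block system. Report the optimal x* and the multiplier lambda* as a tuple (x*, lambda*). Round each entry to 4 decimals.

Form the Lagrangian:
  L(x, lambda) = (1/2) x^T Q x + c^T x + lambda^T (A x - b)
Stationarity (grad_x L = 0): Q x + c + A^T lambda = 0.
Primal feasibility: A x = b.

This gives the KKT block system:
  [ Q   A^T ] [ x     ]   [-c ]
  [ A    0  ] [ lambda ] = [ b ]

Solving the linear system:
  x*      = (-0.375, -1.625)
  lambda* = (-2.625)
  f(x*)   = 3.4375

x* = (-0.375, -1.625), lambda* = (-2.625)


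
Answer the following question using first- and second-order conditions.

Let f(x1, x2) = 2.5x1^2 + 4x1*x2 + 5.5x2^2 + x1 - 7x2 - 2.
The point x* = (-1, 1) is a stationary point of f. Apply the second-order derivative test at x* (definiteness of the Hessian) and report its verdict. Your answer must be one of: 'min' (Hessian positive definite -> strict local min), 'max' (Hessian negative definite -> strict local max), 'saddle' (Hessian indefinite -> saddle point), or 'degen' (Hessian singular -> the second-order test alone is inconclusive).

Compute the Hessian H = grad^2 f:
  H = [[5, 4], [4, 11]]
Verify stationarity: grad f(x*) = H x* + g = (0, 0).
Eigenvalues of H: 3, 13.
Both eigenvalues > 0, so H is positive definite -> x* is a strict local min.

min


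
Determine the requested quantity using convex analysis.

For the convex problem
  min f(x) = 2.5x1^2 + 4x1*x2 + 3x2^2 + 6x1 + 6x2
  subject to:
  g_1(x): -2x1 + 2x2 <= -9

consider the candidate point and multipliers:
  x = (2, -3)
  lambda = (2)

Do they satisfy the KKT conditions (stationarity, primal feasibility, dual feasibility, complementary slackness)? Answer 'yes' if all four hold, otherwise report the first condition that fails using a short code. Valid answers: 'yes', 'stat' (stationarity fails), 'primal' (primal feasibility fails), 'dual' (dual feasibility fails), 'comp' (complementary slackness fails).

Gradient of f: grad f(x) = Q x + c = (4, -4)
Constraint values g_i(x) = a_i^T x - b_i:
  g_1((2, -3)) = -1
Stationarity residual: grad f(x) + sum_i lambda_i a_i = (0, 0)
  -> stationarity OK
Primal feasibility (all g_i <= 0): OK
Dual feasibility (all lambda_i >= 0): OK
Complementary slackness (lambda_i * g_i(x) = 0 for all i): FAILS

Verdict: the first failing condition is complementary_slackness -> comp.

comp


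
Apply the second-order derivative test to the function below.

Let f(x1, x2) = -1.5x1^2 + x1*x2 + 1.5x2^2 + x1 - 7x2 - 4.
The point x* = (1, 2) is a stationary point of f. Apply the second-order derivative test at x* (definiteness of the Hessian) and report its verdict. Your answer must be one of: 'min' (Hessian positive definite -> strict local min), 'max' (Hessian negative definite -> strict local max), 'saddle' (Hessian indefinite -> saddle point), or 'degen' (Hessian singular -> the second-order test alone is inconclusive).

Compute the Hessian H = grad^2 f:
  H = [[-3, 1], [1, 3]]
Verify stationarity: grad f(x*) = H x* + g = (0, 0).
Eigenvalues of H: -3.1623, 3.1623.
Eigenvalues have mixed signs, so H is indefinite -> x* is a saddle point.

saddle


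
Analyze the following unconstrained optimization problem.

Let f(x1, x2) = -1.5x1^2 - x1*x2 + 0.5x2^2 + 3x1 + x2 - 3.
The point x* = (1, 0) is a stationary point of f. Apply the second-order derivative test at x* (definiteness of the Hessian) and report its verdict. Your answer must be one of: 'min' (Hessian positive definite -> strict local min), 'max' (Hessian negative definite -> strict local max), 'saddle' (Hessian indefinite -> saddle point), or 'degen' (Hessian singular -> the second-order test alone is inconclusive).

Compute the Hessian H = grad^2 f:
  H = [[-3, -1], [-1, 1]]
Verify stationarity: grad f(x*) = H x* + g = (0, 0).
Eigenvalues of H: -3.2361, 1.2361.
Eigenvalues have mixed signs, so H is indefinite -> x* is a saddle point.

saddle


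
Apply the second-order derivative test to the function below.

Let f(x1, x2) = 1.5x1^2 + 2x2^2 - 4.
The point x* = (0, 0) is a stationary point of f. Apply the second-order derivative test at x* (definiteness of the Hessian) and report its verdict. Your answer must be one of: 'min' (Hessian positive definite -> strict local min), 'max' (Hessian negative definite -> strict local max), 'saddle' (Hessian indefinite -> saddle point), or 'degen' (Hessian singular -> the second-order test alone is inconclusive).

Compute the Hessian H = grad^2 f:
  H = [[3, 0], [0, 4]]
Verify stationarity: grad f(x*) = H x* + g = (0, 0).
Eigenvalues of H: 3, 4.
Both eigenvalues > 0, so H is positive definite -> x* is a strict local min.

min


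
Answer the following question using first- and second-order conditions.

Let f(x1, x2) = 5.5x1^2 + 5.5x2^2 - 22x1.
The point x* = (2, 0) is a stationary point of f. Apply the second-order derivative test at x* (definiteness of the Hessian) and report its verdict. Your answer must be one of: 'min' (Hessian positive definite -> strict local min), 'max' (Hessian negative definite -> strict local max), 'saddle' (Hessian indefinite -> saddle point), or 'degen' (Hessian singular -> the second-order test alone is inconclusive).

Compute the Hessian H = grad^2 f:
  H = [[11, 0], [0, 11]]
Verify stationarity: grad f(x*) = H x* + g = (0, 0).
Eigenvalues of H: 11, 11.
Both eigenvalues > 0, so H is positive definite -> x* is a strict local min.

min


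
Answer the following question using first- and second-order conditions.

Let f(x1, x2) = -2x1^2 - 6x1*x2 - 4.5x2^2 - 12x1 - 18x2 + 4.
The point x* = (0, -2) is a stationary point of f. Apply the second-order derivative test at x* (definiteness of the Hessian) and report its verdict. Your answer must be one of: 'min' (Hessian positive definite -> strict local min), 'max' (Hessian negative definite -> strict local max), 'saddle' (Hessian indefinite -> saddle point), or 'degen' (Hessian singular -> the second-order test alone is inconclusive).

Compute the Hessian H = grad^2 f:
  H = [[-4, -6], [-6, -9]]
Verify stationarity: grad f(x*) = H x* + g = (0, 0).
Eigenvalues of H: -13, 0.
H has a zero eigenvalue (singular; negative semidefinite but not definite), so H is neither positive definite, negative definite, nor indefinite. The second-order test alone is inconclusive -> degen.
(Indeed, f is constant along the null direction of H through x*, so x* is not a strict local extremum.)

degen


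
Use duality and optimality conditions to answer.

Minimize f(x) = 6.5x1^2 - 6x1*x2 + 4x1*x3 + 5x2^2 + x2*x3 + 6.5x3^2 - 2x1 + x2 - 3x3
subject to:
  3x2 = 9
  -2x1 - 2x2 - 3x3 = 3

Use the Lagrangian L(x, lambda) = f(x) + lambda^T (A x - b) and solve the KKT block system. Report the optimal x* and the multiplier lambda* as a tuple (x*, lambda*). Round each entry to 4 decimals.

Form the Lagrangian:
  L(x, lambda) = (1/2) x^T Q x + c^T x + lambda^T (A x - b)
Stationarity (grad_x L = 0): Q x + c + A^T lambda = 0.
Primal feasibility: A x = b.

This gives the KKT block system:
  [ Q   A^T ] [ x     ]   [-c ]
  [ A    0  ] [ lambda ] = [ b ]

Solving the linear system:
  x*      = (0.4463, 3, -3.2975)
  lambda* = (-17.4711, -13.6942)
  f(x*)   = 105.1612

x* = (0.4463, 3, -3.2975), lambda* = (-17.4711, -13.6942)


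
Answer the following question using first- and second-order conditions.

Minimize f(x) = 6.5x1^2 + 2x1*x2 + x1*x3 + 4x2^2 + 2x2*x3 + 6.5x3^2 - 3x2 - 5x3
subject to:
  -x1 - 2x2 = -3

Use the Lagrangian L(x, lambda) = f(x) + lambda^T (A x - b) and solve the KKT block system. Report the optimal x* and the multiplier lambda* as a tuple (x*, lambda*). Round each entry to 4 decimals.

Form the Lagrangian:
  L(x, lambda) = (1/2) x^T Q x + c^T x + lambda^T (A x - b)
Stationarity (grad_x L = 0): Q x + c + A^T lambda = 0.
Primal feasibility: A x = b.

This gives the KKT block system:
  [ Q   A^T ] [ x     ]   [-c ]
  [ A    0  ] [ lambda ] = [ b ]

Solving the linear system:
  x*      = (0.1154, 1.4423, 0.1538)
  lambda* = (4.5385)
  f(x*)   = 4.2596

x* = (0.1154, 1.4423, 0.1538), lambda* = (4.5385)


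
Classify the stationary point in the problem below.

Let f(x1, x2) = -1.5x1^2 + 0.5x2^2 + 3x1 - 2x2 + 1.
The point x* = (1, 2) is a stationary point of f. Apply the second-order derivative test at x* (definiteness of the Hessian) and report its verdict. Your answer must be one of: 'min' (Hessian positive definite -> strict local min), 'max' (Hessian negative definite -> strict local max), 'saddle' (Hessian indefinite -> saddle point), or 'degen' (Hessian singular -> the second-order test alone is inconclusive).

Compute the Hessian H = grad^2 f:
  H = [[-3, 0], [0, 1]]
Verify stationarity: grad f(x*) = H x* + g = (0, 0).
Eigenvalues of H: -3, 1.
Eigenvalues have mixed signs, so H is indefinite -> x* is a saddle point.

saddle


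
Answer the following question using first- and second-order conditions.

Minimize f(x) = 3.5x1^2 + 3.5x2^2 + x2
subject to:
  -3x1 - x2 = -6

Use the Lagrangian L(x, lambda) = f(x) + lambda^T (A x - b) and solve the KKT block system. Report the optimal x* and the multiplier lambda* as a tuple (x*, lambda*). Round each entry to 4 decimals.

Form the Lagrangian:
  L(x, lambda) = (1/2) x^T Q x + c^T x + lambda^T (A x - b)
Stationarity (grad_x L = 0): Q x + c + A^T lambda = 0.
Primal feasibility: A x = b.

This gives the KKT block system:
  [ Q   A^T ] [ x     ]   [-c ]
  [ A    0  ] [ lambda ] = [ b ]

Solving the linear system:
  x*      = (1.8429, 0.4714)
  lambda* = (4.3)
  f(x*)   = 13.1357

x* = (1.8429, 0.4714), lambda* = (4.3)


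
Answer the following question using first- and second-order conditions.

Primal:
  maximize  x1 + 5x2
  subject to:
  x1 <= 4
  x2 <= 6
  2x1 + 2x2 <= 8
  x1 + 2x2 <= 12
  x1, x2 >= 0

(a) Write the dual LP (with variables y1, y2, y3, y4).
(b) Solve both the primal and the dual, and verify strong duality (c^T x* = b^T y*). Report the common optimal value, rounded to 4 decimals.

The standard primal-dual pair for 'max c^T x s.t. A x <= b, x >= 0' is:
  Dual:  min b^T y  s.t.  A^T y >= c,  y >= 0.

So the dual LP is:
  minimize  4y1 + 6y2 + 8y3 + 12y4
  subject to:
    y1 + 2y3 + y4 >= 1
    y2 + 2y3 + 2y4 >= 5
    y1, y2, y3, y4 >= 0

Solving the primal: x* = (0, 4).
  primal value c^T x* = 20.
Solving the dual: y* = (0, 0, 2.5, 0).
  dual value b^T y* = 20.
Strong duality: c^T x* = b^T y*. Confirmed.

20


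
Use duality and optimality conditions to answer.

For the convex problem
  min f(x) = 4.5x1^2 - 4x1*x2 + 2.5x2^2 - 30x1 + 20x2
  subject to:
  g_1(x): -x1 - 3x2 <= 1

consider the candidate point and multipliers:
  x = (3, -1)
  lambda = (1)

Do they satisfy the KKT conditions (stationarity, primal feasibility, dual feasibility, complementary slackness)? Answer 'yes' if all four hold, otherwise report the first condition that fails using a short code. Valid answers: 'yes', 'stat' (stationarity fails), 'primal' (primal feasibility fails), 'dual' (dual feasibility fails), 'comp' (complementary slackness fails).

Gradient of f: grad f(x) = Q x + c = (1, 3)
Constraint values g_i(x) = a_i^T x - b_i:
  g_1((3, -1)) = -1
Stationarity residual: grad f(x) + sum_i lambda_i a_i = (0, 0)
  -> stationarity OK
Primal feasibility (all g_i <= 0): OK
Dual feasibility (all lambda_i >= 0): OK
Complementary slackness (lambda_i * g_i(x) = 0 for all i): FAILS

Verdict: the first failing condition is complementary_slackness -> comp.

comp


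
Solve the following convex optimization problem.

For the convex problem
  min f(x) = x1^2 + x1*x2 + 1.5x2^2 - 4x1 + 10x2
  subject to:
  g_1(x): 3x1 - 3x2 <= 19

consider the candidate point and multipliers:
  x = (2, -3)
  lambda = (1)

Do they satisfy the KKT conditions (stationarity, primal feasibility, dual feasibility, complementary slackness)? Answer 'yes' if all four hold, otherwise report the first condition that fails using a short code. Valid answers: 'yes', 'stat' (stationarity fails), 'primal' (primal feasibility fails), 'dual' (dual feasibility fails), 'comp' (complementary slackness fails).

Gradient of f: grad f(x) = Q x + c = (-3, 3)
Constraint values g_i(x) = a_i^T x - b_i:
  g_1((2, -3)) = -4
Stationarity residual: grad f(x) + sum_i lambda_i a_i = (0, 0)
  -> stationarity OK
Primal feasibility (all g_i <= 0): OK
Dual feasibility (all lambda_i >= 0): OK
Complementary slackness (lambda_i * g_i(x) = 0 for all i): FAILS

Verdict: the first failing condition is complementary_slackness -> comp.

comp


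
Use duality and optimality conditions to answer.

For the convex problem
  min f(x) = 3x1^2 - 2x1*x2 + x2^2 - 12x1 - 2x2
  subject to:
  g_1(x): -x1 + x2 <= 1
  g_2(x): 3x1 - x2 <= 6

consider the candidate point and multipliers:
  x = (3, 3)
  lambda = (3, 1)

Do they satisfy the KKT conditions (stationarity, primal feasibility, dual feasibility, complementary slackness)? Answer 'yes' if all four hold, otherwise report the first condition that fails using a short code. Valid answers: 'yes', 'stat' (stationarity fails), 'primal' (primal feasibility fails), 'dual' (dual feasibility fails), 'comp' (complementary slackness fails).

Gradient of f: grad f(x) = Q x + c = (0, -2)
Constraint values g_i(x) = a_i^T x - b_i:
  g_1((3, 3)) = -1
  g_2((3, 3)) = 0
Stationarity residual: grad f(x) + sum_i lambda_i a_i = (0, 0)
  -> stationarity OK
Primal feasibility (all g_i <= 0): OK
Dual feasibility (all lambda_i >= 0): OK
Complementary slackness (lambda_i * g_i(x) = 0 for all i): FAILS

Verdict: the first failing condition is complementary_slackness -> comp.

comp


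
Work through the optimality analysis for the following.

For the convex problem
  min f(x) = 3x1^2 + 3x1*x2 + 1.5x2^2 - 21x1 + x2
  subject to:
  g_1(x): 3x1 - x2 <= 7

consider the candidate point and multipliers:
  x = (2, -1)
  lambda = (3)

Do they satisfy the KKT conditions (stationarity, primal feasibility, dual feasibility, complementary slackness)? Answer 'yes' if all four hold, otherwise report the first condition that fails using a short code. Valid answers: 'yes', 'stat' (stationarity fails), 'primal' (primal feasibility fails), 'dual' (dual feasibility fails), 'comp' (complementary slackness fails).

Gradient of f: grad f(x) = Q x + c = (-12, 4)
Constraint values g_i(x) = a_i^T x - b_i:
  g_1((2, -1)) = 0
Stationarity residual: grad f(x) + sum_i lambda_i a_i = (-3, 1)
  -> stationarity FAILS
Primal feasibility (all g_i <= 0): OK
Dual feasibility (all lambda_i >= 0): OK
Complementary slackness (lambda_i * g_i(x) = 0 for all i): OK

Verdict: the first failing condition is stationarity -> stat.

stat


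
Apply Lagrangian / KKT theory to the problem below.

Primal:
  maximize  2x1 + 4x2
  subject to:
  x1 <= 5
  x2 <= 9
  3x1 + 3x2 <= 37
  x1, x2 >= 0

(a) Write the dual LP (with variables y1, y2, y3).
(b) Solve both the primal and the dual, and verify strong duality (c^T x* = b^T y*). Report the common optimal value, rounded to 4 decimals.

The standard primal-dual pair for 'max c^T x s.t. A x <= b, x >= 0' is:
  Dual:  min b^T y  s.t.  A^T y >= c,  y >= 0.

So the dual LP is:
  minimize  5y1 + 9y2 + 37y3
  subject to:
    y1 + 3y3 >= 2
    y2 + 3y3 >= 4
    y1, y2, y3 >= 0

Solving the primal: x* = (3.3333, 9).
  primal value c^T x* = 42.6667.
Solving the dual: y* = (0, 2, 0.6667).
  dual value b^T y* = 42.6667.
Strong duality: c^T x* = b^T y*. Confirmed.

42.6667


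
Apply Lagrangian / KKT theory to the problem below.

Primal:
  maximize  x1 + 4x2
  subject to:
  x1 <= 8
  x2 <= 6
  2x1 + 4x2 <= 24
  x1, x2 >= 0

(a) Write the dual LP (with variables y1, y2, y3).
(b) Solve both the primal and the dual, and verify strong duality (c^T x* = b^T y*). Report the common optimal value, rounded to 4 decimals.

The standard primal-dual pair for 'max c^T x s.t. A x <= b, x >= 0' is:
  Dual:  min b^T y  s.t.  A^T y >= c,  y >= 0.

So the dual LP is:
  minimize  8y1 + 6y2 + 24y3
  subject to:
    y1 + 2y3 >= 1
    y2 + 4y3 >= 4
    y1, y2, y3 >= 0

Solving the primal: x* = (0, 6).
  primal value c^T x* = 24.
Solving the dual: y* = (0, 0, 1).
  dual value b^T y* = 24.
Strong duality: c^T x* = b^T y*. Confirmed.

24


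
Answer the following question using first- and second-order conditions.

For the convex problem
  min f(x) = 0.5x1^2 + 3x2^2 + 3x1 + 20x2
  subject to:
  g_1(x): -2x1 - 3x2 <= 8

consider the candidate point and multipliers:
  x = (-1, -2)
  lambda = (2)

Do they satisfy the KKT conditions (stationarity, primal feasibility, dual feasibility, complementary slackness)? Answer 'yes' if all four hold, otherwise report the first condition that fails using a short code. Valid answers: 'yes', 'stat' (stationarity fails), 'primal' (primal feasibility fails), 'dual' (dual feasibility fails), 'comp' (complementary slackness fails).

Gradient of f: grad f(x) = Q x + c = (2, 8)
Constraint values g_i(x) = a_i^T x - b_i:
  g_1((-1, -2)) = 0
Stationarity residual: grad f(x) + sum_i lambda_i a_i = (-2, 2)
  -> stationarity FAILS
Primal feasibility (all g_i <= 0): OK
Dual feasibility (all lambda_i >= 0): OK
Complementary slackness (lambda_i * g_i(x) = 0 for all i): OK

Verdict: the first failing condition is stationarity -> stat.

stat


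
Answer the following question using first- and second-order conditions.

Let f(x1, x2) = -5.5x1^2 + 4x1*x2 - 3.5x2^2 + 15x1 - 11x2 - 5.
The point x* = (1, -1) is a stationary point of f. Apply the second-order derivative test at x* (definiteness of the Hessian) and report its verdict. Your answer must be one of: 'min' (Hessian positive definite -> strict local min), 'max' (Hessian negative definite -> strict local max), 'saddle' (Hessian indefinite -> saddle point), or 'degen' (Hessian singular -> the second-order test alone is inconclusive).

Compute the Hessian H = grad^2 f:
  H = [[-11, 4], [4, -7]]
Verify stationarity: grad f(x*) = H x* + g = (0, 0).
Eigenvalues of H: -13.4721, -4.5279.
Both eigenvalues < 0, so H is negative definite -> x* is a strict local max.

max


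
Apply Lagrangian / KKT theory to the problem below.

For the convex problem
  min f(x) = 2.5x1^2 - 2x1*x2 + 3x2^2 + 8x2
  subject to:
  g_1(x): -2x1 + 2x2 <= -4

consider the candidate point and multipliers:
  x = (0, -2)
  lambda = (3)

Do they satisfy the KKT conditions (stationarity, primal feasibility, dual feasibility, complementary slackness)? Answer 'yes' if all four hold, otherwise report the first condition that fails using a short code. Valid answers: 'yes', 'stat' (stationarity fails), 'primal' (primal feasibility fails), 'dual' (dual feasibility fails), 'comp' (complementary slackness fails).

Gradient of f: grad f(x) = Q x + c = (4, -4)
Constraint values g_i(x) = a_i^T x - b_i:
  g_1((0, -2)) = 0
Stationarity residual: grad f(x) + sum_i lambda_i a_i = (-2, 2)
  -> stationarity FAILS
Primal feasibility (all g_i <= 0): OK
Dual feasibility (all lambda_i >= 0): OK
Complementary slackness (lambda_i * g_i(x) = 0 for all i): OK

Verdict: the first failing condition is stationarity -> stat.

stat


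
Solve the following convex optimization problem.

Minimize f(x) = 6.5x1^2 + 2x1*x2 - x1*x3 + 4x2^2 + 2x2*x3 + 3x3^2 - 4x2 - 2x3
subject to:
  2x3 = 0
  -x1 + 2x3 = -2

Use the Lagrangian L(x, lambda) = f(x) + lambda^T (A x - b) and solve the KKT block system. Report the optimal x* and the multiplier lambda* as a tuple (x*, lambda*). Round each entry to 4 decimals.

Form the Lagrangian:
  L(x, lambda) = (1/2) x^T Q x + c^T x + lambda^T (A x - b)
Stationarity (grad_x L = 0): Q x + c + A^T lambda = 0.
Primal feasibility: A x = b.

This gives the KKT block system:
  [ Q   A^T ] [ x     ]   [-c ]
  [ A    0  ] [ lambda ] = [ b ]

Solving the linear system:
  x*      = (2, 0, 0)
  lambda* = (-24, 26)
  f(x*)   = 26

x* = (2, 0, 0), lambda* = (-24, 26)


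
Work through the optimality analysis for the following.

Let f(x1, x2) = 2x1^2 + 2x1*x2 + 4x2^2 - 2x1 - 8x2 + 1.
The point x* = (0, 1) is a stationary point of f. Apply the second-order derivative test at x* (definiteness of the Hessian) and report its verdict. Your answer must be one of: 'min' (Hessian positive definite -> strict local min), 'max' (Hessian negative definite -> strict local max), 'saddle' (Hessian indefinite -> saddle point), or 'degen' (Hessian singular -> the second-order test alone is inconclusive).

Compute the Hessian H = grad^2 f:
  H = [[4, 2], [2, 8]]
Verify stationarity: grad f(x*) = H x* + g = (0, 0).
Eigenvalues of H: 3.1716, 8.8284.
Both eigenvalues > 0, so H is positive definite -> x* is a strict local min.

min


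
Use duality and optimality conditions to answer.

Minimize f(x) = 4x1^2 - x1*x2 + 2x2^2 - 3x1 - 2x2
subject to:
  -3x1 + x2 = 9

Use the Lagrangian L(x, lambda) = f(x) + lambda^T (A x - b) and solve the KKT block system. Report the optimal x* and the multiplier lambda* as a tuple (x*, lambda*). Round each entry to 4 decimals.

Form the Lagrangian:
  L(x, lambda) = (1/2) x^T Q x + c^T x + lambda^T (A x - b)
Stationarity (grad_x L = 0): Q x + c + A^T lambda = 0.
Primal feasibility: A x = b.

This gives the KKT block system:
  [ Q   A^T ] [ x     ]   [-c ]
  [ A    0  ] [ lambda ] = [ b ]

Solving the linear system:
  x*      = (-2.3684, 1.8947)
  lambda* = (-7.9474)
  f(x*)   = 37.4211

x* = (-2.3684, 1.8947), lambda* = (-7.9474)


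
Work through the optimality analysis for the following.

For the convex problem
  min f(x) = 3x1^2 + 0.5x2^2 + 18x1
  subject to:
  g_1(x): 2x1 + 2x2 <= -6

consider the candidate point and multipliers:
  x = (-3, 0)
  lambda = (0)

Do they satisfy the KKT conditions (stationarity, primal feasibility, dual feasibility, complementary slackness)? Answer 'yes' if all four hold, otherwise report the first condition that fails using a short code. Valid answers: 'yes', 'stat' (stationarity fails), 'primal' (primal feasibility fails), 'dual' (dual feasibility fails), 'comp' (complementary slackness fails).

Gradient of f: grad f(x) = Q x + c = (0, 0)
Constraint values g_i(x) = a_i^T x - b_i:
  g_1((-3, 0)) = 0
Stationarity residual: grad f(x) + sum_i lambda_i a_i = (0, 0)
  -> stationarity OK
Primal feasibility (all g_i <= 0): OK
Dual feasibility (all lambda_i >= 0): OK
Complementary slackness (lambda_i * g_i(x) = 0 for all i): OK

Verdict: yes, KKT holds.

yes


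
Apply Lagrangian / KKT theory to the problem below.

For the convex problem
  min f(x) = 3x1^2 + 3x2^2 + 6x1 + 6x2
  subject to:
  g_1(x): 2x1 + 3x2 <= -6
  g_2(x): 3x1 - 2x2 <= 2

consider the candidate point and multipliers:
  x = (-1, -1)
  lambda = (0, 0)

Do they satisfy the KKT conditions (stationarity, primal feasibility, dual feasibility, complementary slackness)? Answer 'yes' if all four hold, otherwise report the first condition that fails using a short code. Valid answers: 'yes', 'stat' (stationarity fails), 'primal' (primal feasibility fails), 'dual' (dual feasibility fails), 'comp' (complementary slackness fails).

Gradient of f: grad f(x) = Q x + c = (0, 0)
Constraint values g_i(x) = a_i^T x - b_i:
  g_1((-1, -1)) = 1
  g_2((-1, -1)) = -3
Stationarity residual: grad f(x) + sum_i lambda_i a_i = (0, 0)
  -> stationarity OK
Primal feasibility (all g_i <= 0): FAILS
Dual feasibility (all lambda_i >= 0): OK
Complementary slackness (lambda_i * g_i(x) = 0 for all i): OK

Verdict: the first failing condition is primal_feasibility -> primal.

primal


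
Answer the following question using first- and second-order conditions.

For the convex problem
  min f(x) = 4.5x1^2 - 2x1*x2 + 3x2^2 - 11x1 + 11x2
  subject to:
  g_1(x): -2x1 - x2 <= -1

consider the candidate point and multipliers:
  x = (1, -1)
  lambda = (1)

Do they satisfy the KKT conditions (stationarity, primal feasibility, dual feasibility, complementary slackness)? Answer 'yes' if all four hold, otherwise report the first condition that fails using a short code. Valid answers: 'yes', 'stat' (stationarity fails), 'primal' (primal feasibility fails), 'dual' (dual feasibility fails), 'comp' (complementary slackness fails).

Gradient of f: grad f(x) = Q x + c = (0, 3)
Constraint values g_i(x) = a_i^T x - b_i:
  g_1((1, -1)) = 0
Stationarity residual: grad f(x) + sum_i lambda_i a_i = (-2, 2)
  -> stationarity FAILS
Primal feasibility (all g_i <= 0): OK
Dual feasibility (all lambda_i >= 0): OK
Complementary slackness (lambda_i * g_i(x) = 0 for all i): OK

Verdict: the first failing condition is stationarity -> stat.

stat


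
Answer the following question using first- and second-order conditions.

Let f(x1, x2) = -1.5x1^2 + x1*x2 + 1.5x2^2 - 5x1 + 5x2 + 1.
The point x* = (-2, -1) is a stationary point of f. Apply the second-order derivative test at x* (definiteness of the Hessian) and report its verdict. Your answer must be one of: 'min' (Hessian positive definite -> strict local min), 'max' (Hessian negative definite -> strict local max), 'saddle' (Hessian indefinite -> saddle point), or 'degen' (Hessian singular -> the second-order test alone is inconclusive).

Compute the Hessian H = grad^2 f:
  H = [[-3, 1], [1, 3]]
Verify stationarity: grad f(x*) = H x* + g = (0, 0).
Eigenvalues of H: -3.1623, 3.1623.
Eigenvalues have mixed signs, so H is indefinite -> x* is a saddle point.

saddle


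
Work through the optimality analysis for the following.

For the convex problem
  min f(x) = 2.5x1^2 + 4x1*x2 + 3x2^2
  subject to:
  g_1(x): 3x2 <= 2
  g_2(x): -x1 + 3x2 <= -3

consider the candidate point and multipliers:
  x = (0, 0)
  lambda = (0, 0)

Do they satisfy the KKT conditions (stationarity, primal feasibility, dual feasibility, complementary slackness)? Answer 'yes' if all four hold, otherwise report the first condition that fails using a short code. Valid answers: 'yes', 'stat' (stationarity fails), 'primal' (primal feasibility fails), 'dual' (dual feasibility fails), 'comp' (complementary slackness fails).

Gradient of f: grad f(x) = Q x + c = (0, 0)
Constraint values g_i(x) = a_i^T x - b_i:
  g_1((0, 0)) = -2
  g_2((0, 0)) = 3
Stationarity residual: grad f(x) + sum_i lambda_i a_i = (0, 0)
  -> stationarity OK
Primal feasibility (all g_i <= 0): FAILS
Dual feasibility (all lambda_i >= 0): OK
Complementary slackness (lambda_i * g_i(x) = 0 for all i): OK

Verdict: the first failing condition is primal_feasibility -> primal.

primal


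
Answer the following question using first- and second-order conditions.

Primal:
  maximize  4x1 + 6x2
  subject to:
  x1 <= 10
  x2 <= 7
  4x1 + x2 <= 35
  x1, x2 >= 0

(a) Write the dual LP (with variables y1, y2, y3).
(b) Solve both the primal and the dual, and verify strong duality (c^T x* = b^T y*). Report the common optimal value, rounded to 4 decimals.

The standard primal-dual pair for 'max c^T x s.t. A x <= b, x >= 0' is:
  Dual:  min b^T y  s.t.  A^T y >= c,  y >= 0.

So the dual LP is:
  minimize  10y1 + 7y2 + 35y3
  subject to:
    y1 + 4y3 >= 4
    y2 + y3 >= 6
    y1, y2, y3 >= 0

Solving the primal: x* = (7, 7).
  primal value c^T x* = 70.
Solving the dual: y* = (0, 5, 1).
  dual value b^T y* = 70.
Strong duality: c^T x* = b^T y*. Confirmed.

70


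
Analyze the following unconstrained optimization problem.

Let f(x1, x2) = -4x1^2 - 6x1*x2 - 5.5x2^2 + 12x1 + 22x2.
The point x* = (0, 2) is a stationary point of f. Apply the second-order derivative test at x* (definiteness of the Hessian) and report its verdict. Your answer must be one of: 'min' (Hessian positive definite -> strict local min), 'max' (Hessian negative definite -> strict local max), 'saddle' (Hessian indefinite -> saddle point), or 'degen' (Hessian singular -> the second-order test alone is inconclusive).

Compute the Hessian H = grad^2 f:
  H = [[-8, -6], [-6, -11]]
Verify stationarity: grad f(x*) = H x* + g = (0, 0).
Eigenvalues of H: -15.6847, -3.3153.
Both eigenvalues < 0, so H is negative definite -> x* is a strict local max.

max


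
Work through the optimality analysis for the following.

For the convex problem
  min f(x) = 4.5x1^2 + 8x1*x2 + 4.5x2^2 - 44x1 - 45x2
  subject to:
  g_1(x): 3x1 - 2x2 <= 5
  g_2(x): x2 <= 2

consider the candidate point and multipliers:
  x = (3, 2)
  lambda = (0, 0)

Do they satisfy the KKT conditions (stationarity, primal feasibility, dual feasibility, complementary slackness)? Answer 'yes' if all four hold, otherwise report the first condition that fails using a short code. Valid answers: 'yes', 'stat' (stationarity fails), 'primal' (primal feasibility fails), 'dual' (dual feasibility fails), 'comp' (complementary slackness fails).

Gradient of f: grad f(x) = Q x + c = (-1, -3)
Constraint values g_i(x) = a_i^T x - b_i:
  g_1((3, 2)) = 0
  g_2((3, 2)) = 0
Stationarity residual: grad f(x) + sum_i lambda_i a_i = (-1, -3)
  -> stationarity FAILS
Primal feasibility (all g_i <= 0): OK
Dual feasibility (all lambda_i >= 0): OK
Complementary slackness (lambda_i * g_i(x) = 0 for all i): OK

Verdict: the first failing condition is stationarity -> stat.

stat


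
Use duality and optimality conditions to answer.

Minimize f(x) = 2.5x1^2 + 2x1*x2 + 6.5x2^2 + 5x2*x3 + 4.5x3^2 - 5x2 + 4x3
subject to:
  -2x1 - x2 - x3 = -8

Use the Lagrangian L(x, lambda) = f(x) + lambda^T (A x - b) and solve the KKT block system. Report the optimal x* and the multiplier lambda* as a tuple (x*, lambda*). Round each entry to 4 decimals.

Form the Lagrangian:
  L(x, lambda) = (1/2) x^T Q x + c^T x + lambda^T (A x - b)
Stationarity (grad_x L = 0): Q x + c + A^T lambda = 0.
Primal feasibility: A x = b.

This gives the KKT block system:
  [ Q   A^T ] [ x     ]   [-c ]
  [ A    0  ] [ lambda ] = [ b ]

Solving the linear system:
  x*      = (3.6071, 0.4107, 0.375)
  lambda* = (9.4286)
  f(x*)   = 37.4375

x* = (3.6071, 0.4107, 0.375), lambda* = (9.4286)
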